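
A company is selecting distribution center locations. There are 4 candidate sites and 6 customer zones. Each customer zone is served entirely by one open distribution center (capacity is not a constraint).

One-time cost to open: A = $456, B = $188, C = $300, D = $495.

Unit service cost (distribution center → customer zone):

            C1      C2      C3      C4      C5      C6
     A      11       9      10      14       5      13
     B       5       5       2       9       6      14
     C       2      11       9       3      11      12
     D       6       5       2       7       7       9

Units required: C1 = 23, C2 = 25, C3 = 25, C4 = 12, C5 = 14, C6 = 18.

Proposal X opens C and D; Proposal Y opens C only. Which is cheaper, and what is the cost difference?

Proposal X: {C, D}: C1→C 2·23=46, C2→D 5·25=125, C3→D 2·25=50, C4→C 3·12=36, C5→D 7·14=98, C6→D 9·18=162. Service 517; fixed 795; total 1312.
Proposal Y: {C}: C1→C 2·23=46, C2→C 11·25=275, C3→C 9·25=225, C4→C 3·12=36, C5→C 11·14=154, C6→C 12·18=216. Service 952; fixed 300; total 1252.
Difference: |1312 − 1252| = 60.

Proposal Y is cheaper by 60.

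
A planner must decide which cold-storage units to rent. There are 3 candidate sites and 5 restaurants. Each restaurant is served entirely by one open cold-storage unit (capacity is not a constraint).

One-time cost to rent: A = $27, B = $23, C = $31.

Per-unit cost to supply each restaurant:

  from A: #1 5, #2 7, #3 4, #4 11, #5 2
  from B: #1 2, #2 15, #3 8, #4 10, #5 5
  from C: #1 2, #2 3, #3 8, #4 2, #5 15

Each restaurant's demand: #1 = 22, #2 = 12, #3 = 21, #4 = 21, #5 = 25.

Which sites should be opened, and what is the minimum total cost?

Open A and C; minimum total cost 314.

For any fixed open set, each restaurant goes to its cheapest open site; total = fixed + service.
{A, C}: #1→C 2·22=44, #2→C 3·12=36, #3→A 4·21=84, #4→C 2·21=42, #5→A 2·25=50. Service 256; fixed 58; total 314.
{A, B, C}: service 256 + fixed 81 = 337
{B, C}: #1→B 2·22=44, #2→C 3·12=36, #3→B 8·21=168, #4→C 2·21=42, #5→B 5·25=125. Service 415; fixed 54; total 469.
{B}: #1→B 2·22=44, #2→B 15·12=180, #3→B 8·21=168, #4→B 10·21=210, #5→B 5·25=125. Service 727; fixed 23; total 750.
No other subset beats 314.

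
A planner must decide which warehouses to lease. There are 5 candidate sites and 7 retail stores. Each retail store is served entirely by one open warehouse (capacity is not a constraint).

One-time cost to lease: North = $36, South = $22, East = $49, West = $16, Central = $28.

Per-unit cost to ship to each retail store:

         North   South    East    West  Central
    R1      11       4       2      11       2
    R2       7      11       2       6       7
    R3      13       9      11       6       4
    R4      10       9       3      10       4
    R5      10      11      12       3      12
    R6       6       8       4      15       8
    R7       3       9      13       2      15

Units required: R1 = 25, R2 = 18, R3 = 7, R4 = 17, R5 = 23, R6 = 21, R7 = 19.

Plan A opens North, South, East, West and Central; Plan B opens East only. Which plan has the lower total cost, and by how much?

Plan A: {North, South, East, West, Central}: R1→East 2·25=50, R2→East 2·18=36, R3→Central 4·7=28, R4→East 3·17=51, R5→West 3·23=69, R6→East 4·21=84, R7→West 2·19=38. Service 356; fixed 151; total 507.
Plan B: {East}: R1→East 2·25=50, R2→East 2·18=36, R3→East 11·7=77, R4→East 3·17=51, R5→East 12·23=276, R6→East 4·21=84, R7→East 13·19=247. Service 821; fixed 49; total 870.
Difference: |507 − 870| = 363.

Plan A is cheaper by 363.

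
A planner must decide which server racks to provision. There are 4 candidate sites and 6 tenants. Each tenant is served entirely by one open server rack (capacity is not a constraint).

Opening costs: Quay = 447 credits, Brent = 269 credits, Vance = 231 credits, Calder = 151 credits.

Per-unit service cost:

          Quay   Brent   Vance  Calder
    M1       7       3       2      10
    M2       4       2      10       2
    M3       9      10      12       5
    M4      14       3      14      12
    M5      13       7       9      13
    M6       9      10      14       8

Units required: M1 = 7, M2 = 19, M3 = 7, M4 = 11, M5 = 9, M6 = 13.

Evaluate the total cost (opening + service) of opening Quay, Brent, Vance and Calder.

Total cost: 1385

Each tenant is assigned to its cheapest site among the open ones.
{Quay, Brent, Vance, Calder}: M1→Vance 2·7=14, M2→Brent 2·19=38, M3→Calder 5·7=35, M4→Brent 3·11=33, M5→Brent 7·9=63, M6→Calder 8·13=104. Service 287; fixed 1098; total 1385.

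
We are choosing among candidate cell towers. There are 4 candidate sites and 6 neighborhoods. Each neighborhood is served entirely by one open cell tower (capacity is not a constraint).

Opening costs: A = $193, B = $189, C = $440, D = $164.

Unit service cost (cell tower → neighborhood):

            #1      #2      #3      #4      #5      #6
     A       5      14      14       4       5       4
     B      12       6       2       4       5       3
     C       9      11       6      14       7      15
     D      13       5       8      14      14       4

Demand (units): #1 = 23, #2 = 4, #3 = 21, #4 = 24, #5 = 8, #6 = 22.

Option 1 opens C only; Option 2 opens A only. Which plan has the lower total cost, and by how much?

Option 2 is cheaper by 657.

Option 1: {C}: #1→C 9·23=207, #2→C 11·4=44, #3→C 6·21=126, #4→C 14·24=336, #5→C 7·8=56, #6→C 15·22=330. Service 1099; fixed 440; total 1539.
Option 2: {A}: #1→A 5·23=115, #2→A 14·4=56, #3→A 14·21=294, #4→A 4·24=96, #5→A 5·8=40, #6→A 4·22=88. Service 689; fixed 193; total 882.
Difference: |1539 − 882| = 657.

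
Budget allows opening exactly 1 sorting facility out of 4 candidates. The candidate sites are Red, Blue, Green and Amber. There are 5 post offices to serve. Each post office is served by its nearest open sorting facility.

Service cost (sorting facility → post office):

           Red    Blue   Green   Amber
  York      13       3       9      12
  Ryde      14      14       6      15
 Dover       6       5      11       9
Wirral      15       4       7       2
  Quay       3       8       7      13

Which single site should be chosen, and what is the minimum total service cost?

With exactly 1 open, each post office uses its cheapest among the chosen.
{Blue}: York→Blue 3, Ryde→Blue 14, Dover→Blue 5, Wirral→Blue 4, Quay→Blue 8. Service cost 34.
{Green}: service cost 40
{Red}: service cost 51
Among all 4 size-1 choices, {Blue} is lowest.

Choose Blue only; total service cost 34.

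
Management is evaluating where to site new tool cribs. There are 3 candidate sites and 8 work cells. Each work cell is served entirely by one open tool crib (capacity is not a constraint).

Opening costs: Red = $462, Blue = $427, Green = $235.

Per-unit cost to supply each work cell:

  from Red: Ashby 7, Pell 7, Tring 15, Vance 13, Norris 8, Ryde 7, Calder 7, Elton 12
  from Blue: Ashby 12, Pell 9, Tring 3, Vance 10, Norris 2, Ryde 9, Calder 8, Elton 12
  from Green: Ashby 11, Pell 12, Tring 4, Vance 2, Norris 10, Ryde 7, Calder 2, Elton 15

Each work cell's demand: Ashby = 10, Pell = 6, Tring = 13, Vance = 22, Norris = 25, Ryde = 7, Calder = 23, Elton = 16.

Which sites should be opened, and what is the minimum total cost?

Open Green only; minimum total cost 1098.

For any fixed open set, each work cell goes to its cheapest open site; total = fixed + service.
{Green}: Ashby→Green 11·10=110, Pell→Green 12·6=72, Tring→Green 4·13=52, Vance→Green 2·22=44, Norris→Green 10·25=250, Ryde→Green 7·7=49, Calder→Green 2·23=46, Elton→Green 15·16=240. Service 863; fixed 235; total 1098.
{Blue, Green}: Ashby→Green 11·10=110, Pell→Blue 9·6=54, Tring→Blue 3·13=39, Vance→Green 2·22=44, Norris→Blue 2·25=50, Ryde→Green 7·7=49, Calder→Green 2·23=46, Elton→Blue 12·16=192. Service 584; fixed 662; total 1246.
{Blue}: service 922 + fixed 427 = 1349
{Red, Blue, Green}: service 532 + fixed 1124 = 1656
No other subset beats 1098.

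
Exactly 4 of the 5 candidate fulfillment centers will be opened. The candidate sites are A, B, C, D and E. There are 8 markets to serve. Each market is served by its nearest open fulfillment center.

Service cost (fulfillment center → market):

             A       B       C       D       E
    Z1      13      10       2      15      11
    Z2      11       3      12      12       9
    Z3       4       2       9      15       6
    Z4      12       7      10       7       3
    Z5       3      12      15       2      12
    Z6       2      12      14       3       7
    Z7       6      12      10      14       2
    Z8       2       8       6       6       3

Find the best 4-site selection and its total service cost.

With exactly 4 open, each market uses its cheapest among the chosen.
{A, B, C, E}: Z1→C 2, Z2→B 3, Z3→B 2, Z4→E 3, Z5→A 3, Z6→A 2, Z7→E 2, Z8→A 2. Service cost 19.
{B, C, D, E}: service cost 20
{A, B, C, D}: service cost 26
Among all 5 size-4 choices, {A, B, C, E} is lowest.

Choose A, B, C and E; total service cost 19.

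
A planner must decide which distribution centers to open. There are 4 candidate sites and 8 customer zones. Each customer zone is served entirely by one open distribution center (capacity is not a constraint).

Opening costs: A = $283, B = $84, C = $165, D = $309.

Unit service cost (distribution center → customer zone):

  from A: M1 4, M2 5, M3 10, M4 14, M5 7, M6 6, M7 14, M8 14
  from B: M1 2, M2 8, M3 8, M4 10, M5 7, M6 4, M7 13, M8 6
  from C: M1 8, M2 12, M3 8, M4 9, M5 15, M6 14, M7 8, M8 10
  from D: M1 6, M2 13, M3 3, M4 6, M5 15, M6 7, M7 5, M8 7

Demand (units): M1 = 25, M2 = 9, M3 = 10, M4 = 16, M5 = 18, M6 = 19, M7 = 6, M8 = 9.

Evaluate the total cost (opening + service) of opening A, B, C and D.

Each customer zone is assigned to its cheapest site among the open ones.
{A, B, C, D}: M1→B 2·25=50, M2→A 5·9=45, M3→D 3·10=30, M4→D 6·16=96, M5→A 7·18=126, M6→B 4·19=76, M7→D 5·6=30, M8→B 6·9=54. Service 507; fixed 841; total 1348.

Total cost: 1348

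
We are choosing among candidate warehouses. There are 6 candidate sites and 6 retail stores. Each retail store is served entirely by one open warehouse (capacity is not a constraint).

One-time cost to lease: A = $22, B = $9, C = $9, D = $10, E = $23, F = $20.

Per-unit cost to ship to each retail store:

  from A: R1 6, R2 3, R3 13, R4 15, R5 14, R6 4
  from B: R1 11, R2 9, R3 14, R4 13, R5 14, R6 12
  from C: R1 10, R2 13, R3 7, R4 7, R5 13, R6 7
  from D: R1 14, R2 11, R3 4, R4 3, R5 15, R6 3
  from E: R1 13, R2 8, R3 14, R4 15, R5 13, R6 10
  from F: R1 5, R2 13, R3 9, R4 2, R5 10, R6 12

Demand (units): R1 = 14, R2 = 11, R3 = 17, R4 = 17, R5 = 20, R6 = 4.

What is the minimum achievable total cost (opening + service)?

Minimum total cost: 469

For any fixed open set, each retail store goes to its cheapest open site; total = fixed + service.
{A, D, F}: R1→F 5·14=70, R2→A 3·11=33, R3→D 4·17=68, R4→F 2·17=34, R5→F 10·20=200, R6→D 3·4=12. Service 417; fixed 52; total 469.
{A, B, D, F}: service 417 + fixed 61 = 478
{A, C, D, F}: R1→F 5·14=70, R2→A 3·11=33, R3→D 4·17=68, R4→F 2·17=34, R5→F 10·20=200, R6→D 3·4=12. Service 417; fixed 61; total 478.
{A, B, C, D, E, F}: service 417 + fixed 93 = 510
No other subset beats 469.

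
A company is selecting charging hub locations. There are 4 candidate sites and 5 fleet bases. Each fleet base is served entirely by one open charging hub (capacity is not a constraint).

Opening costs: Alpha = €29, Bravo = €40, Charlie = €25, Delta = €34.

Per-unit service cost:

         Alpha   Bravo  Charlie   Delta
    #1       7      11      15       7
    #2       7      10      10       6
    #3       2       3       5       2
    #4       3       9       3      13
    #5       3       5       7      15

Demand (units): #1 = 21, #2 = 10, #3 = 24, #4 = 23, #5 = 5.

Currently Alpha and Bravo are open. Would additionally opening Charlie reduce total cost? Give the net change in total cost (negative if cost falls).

Current service cost with {Alpha, Bravo}: 349.
Adding Charlie: each fleet base re-picks its cheapest; new service cost 349, saving 0.
Extra fixed cost: 25. Net change = 25 − 0 = 25.
(Totals: 418 → 443.)

No — net change +25 (cost rises by 25).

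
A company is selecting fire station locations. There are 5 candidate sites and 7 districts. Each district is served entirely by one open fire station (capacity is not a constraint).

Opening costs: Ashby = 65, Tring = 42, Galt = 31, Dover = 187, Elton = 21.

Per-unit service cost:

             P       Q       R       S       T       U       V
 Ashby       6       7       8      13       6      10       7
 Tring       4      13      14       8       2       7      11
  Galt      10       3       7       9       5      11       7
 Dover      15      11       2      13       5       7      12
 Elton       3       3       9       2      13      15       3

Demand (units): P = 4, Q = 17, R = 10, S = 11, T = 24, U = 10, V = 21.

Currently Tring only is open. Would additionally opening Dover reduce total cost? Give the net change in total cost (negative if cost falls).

Current service cost with {Tring}: 814.
Adding Dover: each district re-picks its cheapest; new service cost 660, saving 154.
Extra fixed cost: 187. Net change = 187 − 154 = 33.
(Totals: 856 → 889.)

No — net change +33 (cost rises by 33).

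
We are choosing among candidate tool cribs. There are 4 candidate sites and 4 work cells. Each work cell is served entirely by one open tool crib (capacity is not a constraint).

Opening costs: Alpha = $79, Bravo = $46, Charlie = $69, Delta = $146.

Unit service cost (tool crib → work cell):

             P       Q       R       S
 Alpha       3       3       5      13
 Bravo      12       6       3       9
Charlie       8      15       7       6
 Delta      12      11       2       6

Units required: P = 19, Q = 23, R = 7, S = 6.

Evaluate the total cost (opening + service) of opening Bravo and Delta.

Total cost: 608

Each work cell is assigned to its cheapest site among the open ones.
{Bravo, Delta}: P→Bravo 12·19=228, Q→Bravo 6·23=138, R→Delta 2·7=14, S→Delta 6·6=36. Service 416; fixed 192; total 608.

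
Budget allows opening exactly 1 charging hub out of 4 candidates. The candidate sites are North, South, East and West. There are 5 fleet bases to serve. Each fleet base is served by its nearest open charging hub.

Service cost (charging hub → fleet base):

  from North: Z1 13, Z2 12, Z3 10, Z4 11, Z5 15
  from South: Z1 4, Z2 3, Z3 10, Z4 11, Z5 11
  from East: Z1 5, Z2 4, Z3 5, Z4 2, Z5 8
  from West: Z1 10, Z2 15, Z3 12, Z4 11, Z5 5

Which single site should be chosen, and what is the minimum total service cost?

Choose East only; total service cost 24.

With exactly 1 open, each fleet base uses its cheapest among the chosen.
{East}: Z1→East 5, Z2→East 4, Z3→East 5, Z4→East 2, Z5→East 8. Service cost 24.
{South}: service cost 39
{West}: service cost 53
Among all 4 size-1 choices, {East} is lowest.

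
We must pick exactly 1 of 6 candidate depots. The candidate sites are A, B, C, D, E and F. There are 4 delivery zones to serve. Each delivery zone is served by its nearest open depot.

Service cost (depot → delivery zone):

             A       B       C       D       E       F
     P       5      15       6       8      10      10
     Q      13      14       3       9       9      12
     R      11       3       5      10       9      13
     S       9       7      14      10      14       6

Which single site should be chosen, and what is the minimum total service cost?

With exactly 1 open, each delivery zone uses its cheapest among the chosen.
{C}: P→C 6, Q→C 3, R→C 5, S→C 14. Service cost 28.
{D}: service cost 37
{A}: service cost 38
Among all 6 size-1 choices, {C} is lowest.

Choose C only; total service cost 28.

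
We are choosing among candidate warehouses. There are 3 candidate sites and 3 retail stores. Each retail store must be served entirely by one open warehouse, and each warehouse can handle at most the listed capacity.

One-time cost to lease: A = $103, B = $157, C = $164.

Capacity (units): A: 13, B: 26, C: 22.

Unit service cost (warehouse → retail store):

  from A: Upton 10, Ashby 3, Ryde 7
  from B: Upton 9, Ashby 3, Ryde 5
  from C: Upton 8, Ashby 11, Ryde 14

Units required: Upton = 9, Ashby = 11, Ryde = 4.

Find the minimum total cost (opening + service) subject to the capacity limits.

Open {B}: Upton→B 9·9=81, Ashby→B 3·11=33, Ryde→B 5·4=20.
Loads: B carries 24/26. Service 134; fixed 157; total 291.
Next best feasible plan costs 394.

Minimum total cost: 291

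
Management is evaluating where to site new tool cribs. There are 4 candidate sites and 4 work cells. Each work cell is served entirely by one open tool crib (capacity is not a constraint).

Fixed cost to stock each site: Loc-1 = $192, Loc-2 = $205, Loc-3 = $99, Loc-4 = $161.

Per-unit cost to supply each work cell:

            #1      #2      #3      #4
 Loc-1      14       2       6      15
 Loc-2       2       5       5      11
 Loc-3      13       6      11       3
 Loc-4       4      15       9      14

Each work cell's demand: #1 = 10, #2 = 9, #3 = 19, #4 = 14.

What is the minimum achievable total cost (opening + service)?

Minimum total cost: 506

For any fixed open set, each work cell goes to its cheapest open site; total = fixed + service.
{Loc-2, Loc-3}: #1→Loc-2 2·10=20, #2→Loc-2 5·9=45, #3→Loc-2 5·19=95, #4→Loc-3 3·14=42. Service 202; fixed 304; total 506.
{Loc-2}: #1→Loc-2 2·10=20, #2→Loc-2 5·9=45, #3→Loc-2 5·19=95, #4→Loc-2 11·14=154. Service 314; fixed 205; total 519.
{Loc-3}: #1→Loc-3 13·10=130, #2→Loc-3 6·9=54, #3→Loc-3 11·19=209, #4→Loc-3 3·14=42. Service 435; fixed 99; total 534.
{Loc-1, Loc-2, Loc-3, Loc-4}: service 175 + fixed 657 = 832
(All 15 nonempty subsets were checked; Loc-2 and Loc-3 is lowest.)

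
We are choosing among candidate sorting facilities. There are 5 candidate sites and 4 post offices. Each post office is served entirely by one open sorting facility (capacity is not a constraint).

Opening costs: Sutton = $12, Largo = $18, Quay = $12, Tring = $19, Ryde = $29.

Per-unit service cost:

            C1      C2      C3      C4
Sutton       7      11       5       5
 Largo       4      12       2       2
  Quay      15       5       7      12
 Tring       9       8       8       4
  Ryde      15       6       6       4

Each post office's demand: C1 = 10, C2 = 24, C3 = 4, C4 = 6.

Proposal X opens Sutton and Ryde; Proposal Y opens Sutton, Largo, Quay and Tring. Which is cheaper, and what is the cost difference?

Proposal X: {Sutton, Ryde}: C1→Sutton 7·10=70, C2→Ryde 6·24=144, C3→Sutton 5·4=20, C4→Ryde 4·6=24. Service 258; fixed 41; total 299.
Proposal Y: {Sutton, Largo, Quay, Tring}: C1→Largo 4·10=40, C2→Quay 5·24=120, C3→Largo 2·4=8, C4→Largo 2·6=12. Service 180; fixed 61; total 241.
Difference: |299 − 241| = 58.

Proposal Y is cheaper by 58.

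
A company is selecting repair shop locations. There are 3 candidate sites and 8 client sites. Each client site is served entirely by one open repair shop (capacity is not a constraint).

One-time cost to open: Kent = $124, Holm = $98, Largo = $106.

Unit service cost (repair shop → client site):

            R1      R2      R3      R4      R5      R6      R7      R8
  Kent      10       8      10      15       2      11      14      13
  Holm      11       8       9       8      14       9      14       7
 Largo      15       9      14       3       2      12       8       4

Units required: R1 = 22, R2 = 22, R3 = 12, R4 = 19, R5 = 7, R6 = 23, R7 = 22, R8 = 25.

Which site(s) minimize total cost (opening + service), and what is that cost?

For any fixed open set, each client site goes to its cheapest open site; total = fixed + service.
{Holm, Largo}: R1→Holm 11·22=242, R2→Holm 8·22=176, R3→Holm 9·12=108, R4→Largo 3·19=57, R5→Largo 2·7=14, R6→Holm 9·23=207, R7→Largo 8·22=176, R8→Largo 4·25=100. Service 1080; fixed 204; total 1284.
{Kent, Largo}: R1→Kent 10·22=220, R2→Kent 8·22=176, R3→Kent 10·12=120, R4→Largo 3·19=57, R5→Kent 2·7=14, R6→Kent 11·23=253, R7→Largo 8·22=176, R8→Largo 4·25=100. Service 1116; fixed 230; total 1346.
{Kent, Holm, Largo}: service 1058 + fixed 328 = 1386
{Holm}: service 1466 + fixed 98 = 1564
(All 7 nonempty subsets were checked; Holm and Largo is lowest.)

Open Holm and Largo; minimum total cost 1284.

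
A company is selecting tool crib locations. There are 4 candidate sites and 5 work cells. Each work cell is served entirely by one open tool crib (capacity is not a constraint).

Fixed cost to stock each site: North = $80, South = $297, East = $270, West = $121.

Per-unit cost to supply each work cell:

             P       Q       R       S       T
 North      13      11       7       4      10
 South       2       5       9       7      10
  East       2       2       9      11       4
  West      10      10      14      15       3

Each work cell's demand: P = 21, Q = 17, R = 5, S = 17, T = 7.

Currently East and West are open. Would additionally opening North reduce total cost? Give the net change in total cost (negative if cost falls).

Current service cost with {East, West}: 329.
Adding North: each work cell re-picks its cheapest; new service cost 200, saving 129.
Extra fixed cost: 80. Net change = 80 − 129 = -49.
(Totals: 720 → 671.)

Yes — net change −49 (cost falls by 49).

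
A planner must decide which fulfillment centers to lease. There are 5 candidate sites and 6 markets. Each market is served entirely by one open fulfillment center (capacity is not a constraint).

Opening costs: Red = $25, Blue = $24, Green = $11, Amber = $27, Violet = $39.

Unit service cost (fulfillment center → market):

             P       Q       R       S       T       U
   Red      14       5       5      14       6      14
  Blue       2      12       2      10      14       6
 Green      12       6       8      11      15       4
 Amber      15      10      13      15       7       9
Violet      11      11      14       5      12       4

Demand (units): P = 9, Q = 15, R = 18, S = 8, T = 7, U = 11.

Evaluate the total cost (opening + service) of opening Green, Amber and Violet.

Each market is assigned to its cheapest site among the open ones.
{Green, Amber, Violet}: P→Violet 11·9=99, Q→Green 6·15=90, R→Green 8·18=144, S→Violet 5·8=40, T→Amber 7·7=49, U→Green 4·11=44. Service 466; fixed 77; total 543.

Total cost: 543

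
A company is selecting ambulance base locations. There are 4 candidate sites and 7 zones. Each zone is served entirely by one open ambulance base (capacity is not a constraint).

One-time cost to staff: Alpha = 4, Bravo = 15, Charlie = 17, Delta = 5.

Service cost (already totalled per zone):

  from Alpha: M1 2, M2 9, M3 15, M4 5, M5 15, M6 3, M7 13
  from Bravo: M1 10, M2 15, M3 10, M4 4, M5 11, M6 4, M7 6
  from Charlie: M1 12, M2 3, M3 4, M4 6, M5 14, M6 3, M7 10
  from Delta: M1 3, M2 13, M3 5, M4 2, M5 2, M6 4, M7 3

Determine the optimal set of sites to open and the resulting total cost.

For any fixed open set, each zone goes to its cheapest open site; total = fixed + service.
{Alpha, Delta}: M1→Alpha 2, M2→Alpha 9, M3→Delta 5, M4→Delta 2, M5→Delta 2, M6→Alpha 3, M7→Delta 3. Service 26; fixed 9; total 35.
{Delta}: service 32 + fixed 5 = 37
{Charlie, Delta}: M1→Delta 3, M2→Charlie 3, M3→Charlie 4, M4→Delta 2, M5→Delta 2, M6→Charlie 3, M7→Delta 3. Service 20; fixed 22; total 42.
{Alpha, Bravo, Charlie, Delta}: M1→Alpha 2, M2→Charlie 3, M3→Charlie 4, M4→Delta 2, M5→Delta 2, M6→Alpha 3, M7→Delta 3. Service 19; fixed 41; total 60.
No other subset beats 35.

Open Alpha and Delta; minimum total cost 35.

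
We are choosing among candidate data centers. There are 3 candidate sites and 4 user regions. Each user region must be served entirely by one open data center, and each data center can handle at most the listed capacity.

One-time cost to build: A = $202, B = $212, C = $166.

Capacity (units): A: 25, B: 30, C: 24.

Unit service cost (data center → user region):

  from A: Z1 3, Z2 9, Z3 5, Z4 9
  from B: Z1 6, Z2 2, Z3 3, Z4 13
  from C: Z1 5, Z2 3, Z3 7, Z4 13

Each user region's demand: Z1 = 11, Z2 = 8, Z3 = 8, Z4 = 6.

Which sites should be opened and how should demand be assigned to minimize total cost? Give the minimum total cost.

Minimum total cost: 519

Open {A, C}: Z1→A 3·11=33, Z2→C 3·8=24, Z3→A 5·8=40, Z4→A 9·6=54.
Loads: A carries 25/25, C carries 8/24. Service 151; fixed 368; total 519.
Next best feasible plan costs 535.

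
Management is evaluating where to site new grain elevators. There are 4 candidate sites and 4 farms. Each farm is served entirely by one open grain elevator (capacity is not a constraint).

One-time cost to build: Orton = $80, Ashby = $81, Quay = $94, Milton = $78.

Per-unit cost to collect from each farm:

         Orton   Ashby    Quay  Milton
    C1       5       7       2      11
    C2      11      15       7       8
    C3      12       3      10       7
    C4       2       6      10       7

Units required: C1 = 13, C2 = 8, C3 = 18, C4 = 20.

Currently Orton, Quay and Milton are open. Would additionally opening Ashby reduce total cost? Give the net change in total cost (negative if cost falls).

No — net change +9 (cost rises by 9).

Current service cost with {Orton, Quay, Milton}: 248.
Adding Ashby: each farm re-picks its cheapest; new service cost 176, saving 72.
Extra fixed cost: 81. Net change = 81 − 72 = 9.
(Totals: 500 → 509.)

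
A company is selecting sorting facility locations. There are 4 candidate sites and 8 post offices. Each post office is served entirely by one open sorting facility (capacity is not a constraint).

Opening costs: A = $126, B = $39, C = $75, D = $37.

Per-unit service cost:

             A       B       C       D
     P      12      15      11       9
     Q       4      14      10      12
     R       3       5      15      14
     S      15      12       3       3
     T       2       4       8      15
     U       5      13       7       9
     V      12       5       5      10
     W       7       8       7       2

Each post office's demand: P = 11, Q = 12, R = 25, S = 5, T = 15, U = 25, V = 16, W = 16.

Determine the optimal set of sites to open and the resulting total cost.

For any fixed open set, each post office goes to its cheapest open site; total = fixed + service.
{A, B, D}: P→D 9·11=99, Q→A 4·12=48, R→A 3·25=75, S→D 3·5=15, T→A 2·15=30, U→A 5·25=125, V→B 5·16=80, W→D 2·16=32. Service 504; fixed 202; total 706.
{A, C, D}: P→D 9·11=99, Q→A 4·12=48, R→A 3·25=75, S→C 3·5=15, T→A 2·15=30, U→A 5·25=125, V→C 5·16=80, W→D 2·16=32. Service 504; fixed 238; total 742.
{A, D}: P→D 9·11=99, Q→A 4·12=48, R→A 3·25=75, S→D 3·5=15, T→A 2·15=30, U→A 5·25=125, V→D 10·16=160, W→D 2·16=32. Service 584; fixed 163; total 747.
{A, B, C, D}: P→D 9·11=99, Q→A 4·12=48, R→A 3·25=75, S→C 3·5=15, T→A 2·15=30, U→A 5·25=125, V→B 5·16=80, W→D 2·16=32. Service 504; fixed 277; total 781.
No other subset beats 706.

Open A, B and D; minimum total cost 706.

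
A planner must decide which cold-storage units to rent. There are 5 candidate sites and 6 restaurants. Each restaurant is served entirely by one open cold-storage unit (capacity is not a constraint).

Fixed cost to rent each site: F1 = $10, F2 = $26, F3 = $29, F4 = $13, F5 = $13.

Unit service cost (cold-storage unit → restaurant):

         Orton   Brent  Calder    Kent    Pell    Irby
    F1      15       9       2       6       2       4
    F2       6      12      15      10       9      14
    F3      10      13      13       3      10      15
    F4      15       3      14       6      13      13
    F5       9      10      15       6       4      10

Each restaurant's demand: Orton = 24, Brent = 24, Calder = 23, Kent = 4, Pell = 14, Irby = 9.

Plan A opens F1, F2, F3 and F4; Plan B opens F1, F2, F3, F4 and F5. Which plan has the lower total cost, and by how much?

Plan A is cheaper by 13.

Plan A: {F1, F2, F3, F4}: Orton→F2 6·24=144, Brent→F4 3·24=72, Calder→F1 2·23=46, Kent→F3 3·4=12, Pell→F1 2·14=28, Irby→F1 4·9=36. Service 338; fixed 78; total 416.
Plan B: {F1, F2, F3, F4, F5}: Orton→F2 6·24=144, Brent→F4 3·24=72, Calder→F1 2·23=46, Kent→F3 3·4=12, Pell→F1 2·14=28, Irby→F1 4·9=36. Service 338; fixed 91; total 429.
Difference: |416 − 429| = 13.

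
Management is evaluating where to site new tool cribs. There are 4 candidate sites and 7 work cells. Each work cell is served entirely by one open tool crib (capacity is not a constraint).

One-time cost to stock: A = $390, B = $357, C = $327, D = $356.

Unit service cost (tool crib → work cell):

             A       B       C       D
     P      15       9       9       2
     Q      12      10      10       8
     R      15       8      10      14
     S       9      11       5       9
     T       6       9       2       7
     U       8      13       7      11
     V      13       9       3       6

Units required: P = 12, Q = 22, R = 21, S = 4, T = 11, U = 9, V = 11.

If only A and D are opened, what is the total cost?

Each work cell is assigned to its cheapest site among the open ones.
{A, D}: P→D 2·12=24, Q→D 8·22=176, R→D 14·21=294, S→A 9·4=36, T→A 6·11=66, U→A 8·9=72, V→D 6·11=66. Service 734; fixed 746; total 1480.

Total cost: 1480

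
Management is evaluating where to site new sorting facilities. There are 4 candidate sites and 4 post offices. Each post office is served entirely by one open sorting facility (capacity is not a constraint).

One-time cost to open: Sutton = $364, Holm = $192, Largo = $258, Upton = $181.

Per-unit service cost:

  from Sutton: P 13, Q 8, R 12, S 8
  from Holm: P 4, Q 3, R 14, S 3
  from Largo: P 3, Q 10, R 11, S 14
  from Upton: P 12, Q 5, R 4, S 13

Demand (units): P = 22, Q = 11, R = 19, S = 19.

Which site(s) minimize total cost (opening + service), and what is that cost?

Open Holm and Upton; minimum total cost 627.

For any fixed open set, each post office goes to its cheapest open site; total = fixed + service.
{Holm, Upton}: P→Holm 4·22=88, Q→Holm 3·11=33, R→Upton 4·19=76, S→Holm 3·19=57. Service 254; fixed 373; total 627.
{Holm}: P→Holm 4·22=88, Q→Holm 3·11=33, R→Holm 14·19=266, S→Holm 3·19=57. Service 444; fixed 192; total 636.
{Holm, Largo}: P→Largo 3·22=66, Q→Holm 3·11=33, R→Largo 11·19=209, S→Holm 3·19=57. Service 365; fixed 450; total 815.
{Sutton, Holm, Largo, Upton}: P→Largo 3·22=66, Q→Holm 3·11=33, R→Upton 4·19=76, S→Holm 3·19=57. Service 232; fixed 995; total 1227.
No other subset beats 627.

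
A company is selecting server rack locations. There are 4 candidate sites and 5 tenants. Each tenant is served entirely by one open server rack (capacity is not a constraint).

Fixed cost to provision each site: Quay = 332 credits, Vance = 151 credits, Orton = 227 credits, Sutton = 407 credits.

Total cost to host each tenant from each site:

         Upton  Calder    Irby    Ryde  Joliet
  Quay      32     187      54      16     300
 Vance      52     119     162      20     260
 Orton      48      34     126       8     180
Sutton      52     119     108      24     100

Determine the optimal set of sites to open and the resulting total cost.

For any fixed open set, each tenant goes to its cheapest open site; total = fixed + service.
{Orton}: Upton→Orton 48, Calder→Orton 34, Irby→Orton 126, Ryde→Orton 8, Joliet→Orton 180. Service 396; fixed 227; total 623.
{Vance}: Upton→Vance 52, Calder→Vance 119, Irby→Vance 162, Ryde→Vance 20, Joliet→Vance 260. Service 613; fixed 151; total 764.
{Vance, Orton}: Upton→Orton 48, Calder→Orton 34, Irby→Orton 126, Ryde→Orton 8, Joliet→Orton 180. Service 396; fixed 378; total 774.
{Quay, Vance, Orton, Sutton}: Upton→Quay 32, Calder→Orton 34, Irby→Quay 54, Ryde→Orton 8, Joliet→Sutton 100. Service 228; fixed 1117; total 1345.
No other subset beats 623.

Open Orton only; minimum total cost 623.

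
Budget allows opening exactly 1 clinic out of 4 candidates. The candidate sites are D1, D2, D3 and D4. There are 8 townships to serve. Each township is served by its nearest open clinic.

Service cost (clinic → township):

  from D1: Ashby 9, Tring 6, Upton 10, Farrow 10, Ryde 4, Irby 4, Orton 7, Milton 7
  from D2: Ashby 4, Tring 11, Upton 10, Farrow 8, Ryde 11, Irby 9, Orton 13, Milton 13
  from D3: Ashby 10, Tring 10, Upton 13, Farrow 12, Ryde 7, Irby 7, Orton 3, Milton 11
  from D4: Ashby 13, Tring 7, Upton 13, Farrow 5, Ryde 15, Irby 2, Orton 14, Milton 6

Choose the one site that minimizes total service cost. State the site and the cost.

Choose D1 only; total service cost 57.

With exactly 1 open, each township uses its cheapest among the chosen.
{D1}: Ashby→D1 9, Tring→D1 6, Upton→D1 10, Farrow→D1 10, Ryde→D1 4, Irby→D1 4, Orton→D1 7, Milton→D1 7. Service cost 57.
{D3}: service cost 73
{D4}: service cost 75
Among all 4 size-1 choices, {D1} is lowest.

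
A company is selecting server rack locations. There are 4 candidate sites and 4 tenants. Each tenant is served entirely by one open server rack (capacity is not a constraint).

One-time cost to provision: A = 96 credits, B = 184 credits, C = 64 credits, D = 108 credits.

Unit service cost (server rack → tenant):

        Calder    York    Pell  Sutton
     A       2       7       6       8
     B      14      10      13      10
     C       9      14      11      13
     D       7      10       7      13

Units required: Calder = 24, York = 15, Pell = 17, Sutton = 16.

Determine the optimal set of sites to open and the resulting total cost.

Open A only; minimum total cost 479.

For any fixed open set, each tenant goes to its cheapest open site; total = fixed + service.
{A}: Calder→A 2·24=48, York→A 7·15=105, Pell→A 6·17=102, Sutton→A 8·16=128. Service 383; fixed 96; total 479.
{A, C}: Calder→A 2·24=48, York→A 7·15=105, Pell→A 6·17=102, Sutton→A 8·16=128. Service 383; fixed 160; total 543.
{A, D}: service 383 + fixed 204 = 587
{A, B, C, D}: Calder→A 2·24=48, York→A 7·15=105, Pell→A 6·17=102, Sutton→A 8·16=128. Service 383; fixed 452; total 835.
(All 15 nonempty subsets were checked; A only is lowest.)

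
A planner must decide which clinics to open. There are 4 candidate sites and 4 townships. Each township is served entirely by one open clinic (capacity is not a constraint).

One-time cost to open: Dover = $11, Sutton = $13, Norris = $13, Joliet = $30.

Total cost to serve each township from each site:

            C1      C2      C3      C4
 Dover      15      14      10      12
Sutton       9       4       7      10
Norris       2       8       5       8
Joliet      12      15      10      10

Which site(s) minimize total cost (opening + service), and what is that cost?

Open Norris only; minimum total cost 36.

For any fixed open set, each township goes to its cheapest open site; total = fixed + service.
{Norris}: C1→Norris 2, C2→Norris 8, C3→Norris 5, C4→Norris 8. Service 23; fixed 13; total 36.
{Sutton}: C1→Sutton 9, C2→Sutton 4, C3→Sutton 7, C4→Sutton 10. Service 30; fixed 13; total 43.
{Sutton, Norris}: C1→Norris 2, C2→Sutton 4, C3→Norris 5, C4→Norris 8. Service 19; fixed 26; total 45.
{Dover, Sutton, Norris, Joliet}: service 19 + fixed 67 = 86
No other subset beats 36.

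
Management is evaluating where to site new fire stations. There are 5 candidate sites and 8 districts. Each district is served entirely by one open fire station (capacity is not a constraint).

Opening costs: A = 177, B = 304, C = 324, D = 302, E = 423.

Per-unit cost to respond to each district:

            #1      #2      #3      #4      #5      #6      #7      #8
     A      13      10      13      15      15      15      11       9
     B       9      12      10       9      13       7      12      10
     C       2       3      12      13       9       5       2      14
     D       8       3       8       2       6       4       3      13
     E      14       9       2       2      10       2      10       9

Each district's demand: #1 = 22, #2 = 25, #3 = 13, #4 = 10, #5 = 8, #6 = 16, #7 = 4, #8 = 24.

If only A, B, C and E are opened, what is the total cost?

Each district is assigned to its cheapest site among the open ones.
{A, B, C, E}: #1→C 2·22=44, #2→C 3·25=75, #3→E 2·13=26, #4→E 2·10=20, #5→C 9·8=72, #6→E 2·16=32, #7→C 2·4=8, #8→A 9·24=216. Service 493; fixed 1228; total 1721.

Total cost: 1721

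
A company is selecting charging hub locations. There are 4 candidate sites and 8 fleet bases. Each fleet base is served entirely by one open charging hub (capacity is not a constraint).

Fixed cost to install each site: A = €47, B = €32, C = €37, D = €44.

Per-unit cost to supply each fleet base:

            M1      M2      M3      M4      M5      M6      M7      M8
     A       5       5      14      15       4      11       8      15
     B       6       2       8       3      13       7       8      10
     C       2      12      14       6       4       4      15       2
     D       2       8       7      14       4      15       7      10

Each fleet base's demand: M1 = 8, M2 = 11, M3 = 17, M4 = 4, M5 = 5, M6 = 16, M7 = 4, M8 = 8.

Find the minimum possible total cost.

For any fixed open set, each fleet base goes to its cheapest open site; total = fixed + service.
{B, C}: M1→C 2·8=16, M2→B 2·11=22, M3→B 8·17=136, M4→B 3·4=12, M5→C 4·5=20, M6→C 4·16=64, M7→B 8·4=32, M8→C 2·8=16. Service 318; fixed 69; total 387.
{B, C, D}: service 297 + fixed 113 = 410
{A, B, C}: service 318 + fixed 116 = 434
{A, B, C, D}: service 297 + fixed 160 = 457
No other subset beats 387.

Minimum total cost: 387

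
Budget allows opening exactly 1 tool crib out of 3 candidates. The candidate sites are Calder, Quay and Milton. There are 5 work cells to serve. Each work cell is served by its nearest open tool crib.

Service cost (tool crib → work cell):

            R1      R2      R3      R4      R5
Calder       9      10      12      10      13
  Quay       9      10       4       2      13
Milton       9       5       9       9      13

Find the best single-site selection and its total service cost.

With exactly 1 open, each work cell uses its cheapest among the chosen.
{Quay}: R1→Quay 9, R2→Quay 10, R3→Quay 4, R4→Quay 2, R5→Quay 13. Service cost 38.
{Milton}: service cost 45
{Calder}: service cost 54
Among all 3 size-1 choices, {Quay} is lowest.

Choose Quay only; total service cost 38.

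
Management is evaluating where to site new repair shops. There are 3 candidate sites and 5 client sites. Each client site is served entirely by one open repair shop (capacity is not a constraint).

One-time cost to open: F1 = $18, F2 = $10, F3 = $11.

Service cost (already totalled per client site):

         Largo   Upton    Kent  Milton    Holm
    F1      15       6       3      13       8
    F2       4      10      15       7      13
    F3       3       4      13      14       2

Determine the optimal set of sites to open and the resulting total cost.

Open F3 only; minimum total cost 47.

For any fixed open set, each client site goes to its cheapest open site; total = fixed + service.
{F3}: Largo→F3 3, Upton→F3 4, Kent→F3 13, Milton→F3 14, Holm→F3 2. Service 36; fixed 11; total 47.
{F2, F3}: service 29 + fixed 21 = 50
{F1, F3}: Largo→F3 3, Upton→F3 4, Kent→F1 3, Milton→F1 13, Holm→F3 2. Service 25; fixed 29; total 54.
{F1, F2, F3}: Largo→F3 3, Upton→F3 4, Kent→F1 3, Milton→F2 7, Holm→F3 2. Service 19; fixed 39; total 58.
No other subset beats 47.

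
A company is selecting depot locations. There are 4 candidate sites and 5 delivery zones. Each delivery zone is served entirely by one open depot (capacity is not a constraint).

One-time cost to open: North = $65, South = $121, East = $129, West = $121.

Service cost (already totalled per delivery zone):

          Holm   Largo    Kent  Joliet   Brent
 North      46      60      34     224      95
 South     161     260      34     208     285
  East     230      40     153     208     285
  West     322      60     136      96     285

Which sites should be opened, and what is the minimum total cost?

Open North and West; minimum total cost 517.

For any fixed open set, each delivery zone goes to its cheapest open site; total = fixed + service.
{North, West}: Holm→North 46, Largo→North 60, Kent→North 34, Joliet→West 96, Brent→North 95. Service 331; fixed 186; total 517.
{North}: Holm→North 46, Largo→North 60, Kent→North 34, Joliet→North 224, Brent→North 95. Service 459; fixed 65; total 524.
{North, East}: service 423 + fixed 194 = 617
{North, South, East, West}: Holm→North 46, Largo→East 40, Kent→North 34, Joliet→West 96, Brent→North 95. Service 311; fixed 436; total 747.
No other subset beats 517.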